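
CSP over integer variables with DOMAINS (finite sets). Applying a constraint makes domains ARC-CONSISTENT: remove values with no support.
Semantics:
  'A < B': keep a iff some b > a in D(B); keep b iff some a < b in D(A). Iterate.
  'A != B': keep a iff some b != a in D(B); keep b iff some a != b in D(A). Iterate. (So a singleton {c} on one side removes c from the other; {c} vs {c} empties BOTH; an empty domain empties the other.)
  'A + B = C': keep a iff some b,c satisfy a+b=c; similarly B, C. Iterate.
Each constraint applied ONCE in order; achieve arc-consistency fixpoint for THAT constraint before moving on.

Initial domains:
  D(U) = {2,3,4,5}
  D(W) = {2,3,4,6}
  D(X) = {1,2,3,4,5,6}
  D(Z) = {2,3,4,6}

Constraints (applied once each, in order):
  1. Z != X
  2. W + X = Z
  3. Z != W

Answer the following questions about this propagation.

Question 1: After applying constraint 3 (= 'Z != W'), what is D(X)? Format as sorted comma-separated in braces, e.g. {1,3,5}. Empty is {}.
Answer: {1,2,3,4}

Derivation:
Constraint 1 (Z != X) on D(Z)={2,3,4,6} D(X)={1,2,3,4,5,6}: no change
Constraint 2 (W + X = Z) on D(W)={2,3,4,6} D(X)={1,2,3,4,5,6} D(Z)={2,3,4,6}: W {2,3,4,6}->{2,3,4}; X {1,2,3,4,5,6}->{1,2,3,4}; Z {2,3,4,6}->{3,4,6}
Constraint 3 (Z != W) on D(Z)={3,4,6} D(W)={2,3,4}: no change
So after constraint 3: D(X) = {1,2,3,4}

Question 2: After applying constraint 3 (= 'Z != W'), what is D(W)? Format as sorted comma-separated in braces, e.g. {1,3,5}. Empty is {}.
Answer: {2,3,4}

Derivation:
Constraint 1 (Z != X) on D(Z)={2,3,4,6} D(X)={1,2,3,4,5,6}: no change
Constraint 2 (W + X = Z) on D(W)={2,3,4,6} D(X)={1,2,3,4,5,6} D(Z)={2,3,4,6}: W {2,3,4,6}->{2,3,4}; X {1,2,3,4,5,6}->{1,2,3,4}; Z {2,3,4,6}->{3,4,6}
Constraint 3 (Z != W) on D(Z)={3,4,6} D(W)={2,3,4}: no change
So after constraint 3: D(W) = {2,3,4}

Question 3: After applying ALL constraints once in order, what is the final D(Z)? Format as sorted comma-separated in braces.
Constraint 1 (Z != X) on D(Z)={2,3,4,6} D(X)={1,2,3,4,5,6}: no change
Constraint 2 (W + X = Z) on D(W)={2,3,4,6} D(X)={1,2,3,4,5,6} D(Z)={2,3,4,6}: W {2,3,4,6}->{2,3,4}; X {1,2,3,4,5,6}->{1,2,3,4}; Z {2,3,4,6}->{3,4,6}
Constraint 3 (Z != W) on D(Z)={3,4,6} D(W)={2,3,4}: no change
So after all 3 constraints: D(Z) = {3,4,6}

Answer: {3,4,6}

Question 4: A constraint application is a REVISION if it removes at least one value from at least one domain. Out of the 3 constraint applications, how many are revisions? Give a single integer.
Answer: 1

Derivation:
Constraint 1 (Z != X) on D(Z)={2,3,4,6} D(X)={1,2,3,4,5,6}: no change => not a revision
Constraint 2 (W + X = Z) on D(W)={2,3,4,6} D(X)={1,2,3,4,5,6} D(Z)={2,3,4,6}: W {2,3,4,6}->{2,3,4}; X {1,2,3,4,5,6}->{1,2,3,4}; Z {2,3,4,6}->{3,4,6} => REVISION
Constraint 3 (Z != W) on D(Z)={3,4,6} D(W)={2,3,4}: no change => not a revision
Total revisions = 1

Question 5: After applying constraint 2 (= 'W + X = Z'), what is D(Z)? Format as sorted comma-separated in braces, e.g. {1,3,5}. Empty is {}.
Constraint 1 (Z != X) on D(Z)={2,3,4,6} D(X)={1,2,3,4,5,6}: no change
Constraint 2 (W + X = Z) on D(W)={2,3,4,6} D(X)={1,2,3,4,5,6} D(Z)={2,3,4,6}: W {2,3,4,6}->{2,3,4}; X {1,2,3,4,5,6}->{1,2,3,4}; Z {2,3,4,6}->{3,4,6}
So after constraint 2: D(Z) = {3,4,6}

Answer: {3,4,6}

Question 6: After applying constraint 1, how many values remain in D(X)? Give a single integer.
Answer: 6

Derivation:
Constraint 1 (Z != X) on D(Z)={2,3,4,6} D(X)={1,2,3,4,5,6}: no change
So after constraint 1: D(X)={1,2,3,4,5,6}, size = 6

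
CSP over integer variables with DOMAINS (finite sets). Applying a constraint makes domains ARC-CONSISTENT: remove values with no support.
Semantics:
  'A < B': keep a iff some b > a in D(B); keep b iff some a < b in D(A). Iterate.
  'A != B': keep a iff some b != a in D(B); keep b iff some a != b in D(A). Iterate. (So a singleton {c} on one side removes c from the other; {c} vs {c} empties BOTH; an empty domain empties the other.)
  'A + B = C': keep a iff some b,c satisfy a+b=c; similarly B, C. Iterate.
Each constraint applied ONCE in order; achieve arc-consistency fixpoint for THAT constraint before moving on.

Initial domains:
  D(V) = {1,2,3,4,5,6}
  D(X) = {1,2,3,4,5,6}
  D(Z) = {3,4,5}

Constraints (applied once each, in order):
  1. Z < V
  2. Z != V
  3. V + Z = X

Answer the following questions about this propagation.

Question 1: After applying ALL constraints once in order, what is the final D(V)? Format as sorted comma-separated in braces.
Constraint 1 (Z < V) on D(Z)={3,4,5} D(V)={1,2,3,4,5,6}: V {1,2,3,4,5,6}->{4,5,6}
Constraint 2 (Z != V) on D(Z)={3,4,5} D(V)={4,5,6}: no change
Constraint 3 (V + Z = X) on D(V)={4,5,6} D(Z)={3,4,5} D(X)={1,2,3,4,5,6}: V {4,5,6}->{}; Z {3,4,5}->{}; X {1,2,3,4,5,6}->{}
So after all 3 constraints: D(V) = {}

Answer: {}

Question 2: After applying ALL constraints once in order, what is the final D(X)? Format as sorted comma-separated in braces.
Constraint 1 (Z < V) on D(Z)={3,4,5} D(V)={1,2,3,4,5,6}: V {1,2,3,4,5,6}->{4,5,6}
Constraint 2 (Z != V) on D(Z)={3,4,5} D(V)={4,5,6}: no change
Constraint 3 (V + Z = X) on D(V)={4,5,6} D(Z)={3,4,5} D(X)={1,2,3,4,5,6}: V {4,5,6}->{}; Z {3,4,5}->{}; X {1,2,3,4,5,6}->{}
So after all 3 constraints: D(X) = {}

Answer: {}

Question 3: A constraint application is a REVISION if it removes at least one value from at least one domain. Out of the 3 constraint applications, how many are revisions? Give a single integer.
Constraint 1 (Z < V) on D(Z)={3,4,5} D(V)={1,2,3,4,5,6}: V {1,2,3,4,5,6}->{4,5,6} => REVISION
Constraint 2 (Z != V) on D(Z)={3,4,5} D(V)={4,5,6}: no change => not a revision
Constraint 3 (V + Z = X) on D(V)={4,5,6} D(Z)={3,4,5} D(X)={1,2,3,4,5,6}: V {4,5,6}->{}; Z {3,4,5}->{}; X {1,2,3,4,5,6}->{} => REVISION
Total revisions = 2

Answer: 2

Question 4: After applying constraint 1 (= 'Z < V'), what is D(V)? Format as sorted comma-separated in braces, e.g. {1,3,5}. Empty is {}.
Answer: {4,5,6}

Derivation:
Constraint 1 (Z < V) on D(Z)={3,4,5} D(V)={1,2,3,4,5,6}: V {1,2,3,4,5,6}->{4,5,6}
So after constraint 1: D(V) = {4,5,6}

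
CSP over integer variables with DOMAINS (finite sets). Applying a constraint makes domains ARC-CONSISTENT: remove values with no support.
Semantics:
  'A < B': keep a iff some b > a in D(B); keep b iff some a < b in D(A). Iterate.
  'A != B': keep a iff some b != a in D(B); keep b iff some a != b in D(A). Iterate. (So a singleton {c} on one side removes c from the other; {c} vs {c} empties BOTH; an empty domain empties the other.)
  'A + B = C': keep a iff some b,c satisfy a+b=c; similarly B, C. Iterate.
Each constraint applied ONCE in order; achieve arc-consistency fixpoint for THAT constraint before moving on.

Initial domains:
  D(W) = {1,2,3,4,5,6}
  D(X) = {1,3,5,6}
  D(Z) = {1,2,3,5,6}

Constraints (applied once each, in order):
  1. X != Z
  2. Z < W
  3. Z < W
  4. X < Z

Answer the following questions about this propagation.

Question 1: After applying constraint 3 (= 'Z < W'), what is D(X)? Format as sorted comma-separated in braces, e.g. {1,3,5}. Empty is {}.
Constraint 1 (X != Z) on D(X)={1,3,5,6} D(Z)={1,2,3,5,6}: no change
Constraint 2 (Z < W) on D(Z)={1,2,3,5,6} D(W)={1,2,3,4,5,6}: Z {1,2,3,5,6}->{1,2,3,5}; W {1,2,3,4,5,6}->{2,3,4,5,6}
Constraint 3 (Z < W) on D(Z)={1,2,3,5} D(W)={2,3,4,5,6}: no change
So after constraint 3: D(X) = {1,3,5,6}

Answer: {1,3,5,6}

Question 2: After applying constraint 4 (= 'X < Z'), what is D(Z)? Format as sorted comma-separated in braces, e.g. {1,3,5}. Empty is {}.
Answer: {2,3,5}

Derivation:
Constraint 1 (X != Z) on D(X)={1,3,5,6} D(Z)={1,2,3,5,6}: no change
Constraint 2 (Z < W) on D(Z)={1,2,3,5,6} D(W)={1,2,3,4,5,6}: Z {1,2,3,5,6}->{1,2,3,5}; W {1,2,3,4,5,6}->{2,3,4,5,6}
Constraint 3 (Z < W) on D(Z)={1,2,3,5} D(W)={2,3,4,5,6}: no change
Constraint 4 (X < Z) on D(X)={1,3,5,6} D(Z)={1,2,3,5}: X {1,3,5,6}->{1,3}; Z {1,2,3,5}->{2,3,5}
So after constraint 4: D(Z) = {2,3,5}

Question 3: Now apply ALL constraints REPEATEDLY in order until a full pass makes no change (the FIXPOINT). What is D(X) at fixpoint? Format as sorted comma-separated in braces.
pass 0 (initial): D(X)={1,3,5,6}
pass 1: W {1,2,3,4,5,6}->{2,3,4,5,6}; X {1,3,5,6}->{1,3}; Z {1,2,3,5,6}->{2,3,5}
pass 2: W {2,3,4,5,6}->{3,4,5,6}
pass 3: no change
Fixpoint after 3 passes: D(X) = {1,3}

Answer: {1,3}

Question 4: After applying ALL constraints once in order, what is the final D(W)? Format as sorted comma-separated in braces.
Answer: {2,3,4,5,6}

Derivation:
Constraint 1 (X != Z) on D(X)={1,3,5,6} D(Z)={1,2,3,5,6}: no change
Constraint 2 (Z < W) on D(Z)={1,2,3,5,6} D(W)={1,2,3,4,5,6}: Z {1,2,3,5,6}->{1,2,3,5}; W {1,2,3,4,5,6}->{2,3,4,5,6}
Constraint 3 (Z < W) on D(Z)={1,2,3,5} D(W)={2,3,4,5,6}: no change
Constraint 4 (X < Z) on D(X)={1,3,5,6} D(Z)={1,2,3,5}: X {1,3,5,6}->{1,3}; Z {1,2,3,5}->{2,3,5}
So after all 4 constraints: D(W) = {2,3,4,5,6}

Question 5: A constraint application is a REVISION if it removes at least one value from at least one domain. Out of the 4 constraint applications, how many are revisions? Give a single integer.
Constraint 1 (X != Z) on D(X)={1,3,5,6} D(Z)={1,2,3,5,6}: no change => not a revision
Constraint 2 (Z < W) on D(Z)={1,2,3,5,6} D(W)={1,2,3,4,5,6}: Z {1,2,3,5,6}->{1,2,3,5}; W {1,2,3,4,5,6}->{2,3,4,5,6} => REVISION
Constraint 3 (Z < W) on D(Z)={1,2,3,5} D(W)={2,3,4,5,6}: no change => not a revision
Constraint 4 (X < Z) on D(X)={1,3,5,6} D(Z)={1,2,3,5}: X {1,3,5,6}->{1,3}; Z {1,2,3,5}->{2,3,5} => REVISION
Total revisions = 2

Answer: 2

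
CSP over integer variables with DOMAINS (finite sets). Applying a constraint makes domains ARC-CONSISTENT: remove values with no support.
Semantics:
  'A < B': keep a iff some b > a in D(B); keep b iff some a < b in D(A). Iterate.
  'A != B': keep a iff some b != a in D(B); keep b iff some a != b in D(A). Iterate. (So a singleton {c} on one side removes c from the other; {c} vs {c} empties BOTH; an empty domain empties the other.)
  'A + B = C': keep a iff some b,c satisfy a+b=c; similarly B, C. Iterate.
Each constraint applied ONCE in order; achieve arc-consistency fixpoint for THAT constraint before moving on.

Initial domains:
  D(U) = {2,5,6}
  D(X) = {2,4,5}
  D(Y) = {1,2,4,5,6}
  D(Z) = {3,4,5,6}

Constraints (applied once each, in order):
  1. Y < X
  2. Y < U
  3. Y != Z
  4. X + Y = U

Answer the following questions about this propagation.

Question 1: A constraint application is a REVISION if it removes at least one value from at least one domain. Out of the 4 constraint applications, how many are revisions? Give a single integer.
Answer: 2

Derivation:
Constraint 1 (Y < X) on D(Y)={1,2,4,5,6} D(X)={2,4,5}: Y {1,2,4,5,6}->{1,2,4} => REVISION
Constraint 2 (Y < U) on D(Y)={1,2,4} D(U)={2,5,6}: no change => not a revision
Constraint 3 (Y != Z) on D(Y)={1,2,4} D(Z)={3,4,5,6}: no change => not a revision
Constraint 4 (X + Y = U) on D(X)={2,4,5} D(Y)={1,2,4} D(U)={2,5,6}: U {2,5,6}->{5,6} => REVISION
Total revisions = 2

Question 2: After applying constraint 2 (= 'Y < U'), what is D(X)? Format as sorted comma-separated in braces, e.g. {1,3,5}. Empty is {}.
Answer: {2,4,5}

Derivation:
Constraint 1 (Y < X) on D(Y)={1,2,4,5,6} D(X)={2,4,5}: Y {1,2,4,5,6}->{1,2,4}
Constraint 2 (Y < U) on D(Y)={1,2,4} D(U)={2,5,6}: no change
So after constraint 2: D(X) = {2,4,5}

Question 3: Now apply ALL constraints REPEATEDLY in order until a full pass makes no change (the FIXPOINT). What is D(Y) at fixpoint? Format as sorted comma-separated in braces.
pass 0 (initial): D(Y)={1,2,4,5,6}
pass 1: U {2,5,6}->{5,6}; Y {1,2,4,5,6}->{1,2,4}
pass 2: no change
Fixpoint after 2 passes: D(Y) = {1,2,4}

Answer: {1,2,4}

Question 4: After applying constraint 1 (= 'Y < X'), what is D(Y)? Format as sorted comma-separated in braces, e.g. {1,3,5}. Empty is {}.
Constraint 1 (Y < X) on D(Y)={1,2,4,5,6} D(X)={2,4,5}: Y {1,2,4,5,6}->{1,2,4}
So after constraint 1: D(Y) = {1,2,4}

Answer: {1,2,4}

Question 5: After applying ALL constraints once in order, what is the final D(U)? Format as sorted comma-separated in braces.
Answer: {5,6}

Derivation:
Constraint 1 (Y < X) on D(Y)={1,2,4,5,6} D(X)={2,4,5}: Y {1,2,4,5,6}->{1,2,4}
Constraint 2 (Y < U) on D(Y)={1,2,4} D(U)={2,5,6}: no change
Constraint 3 (Y != Z) on D(Y)={1,2,4} D(Z)={3,4,5,6}: no change
Constraint 4 (X + Y = U) on D(X)={2,4,5} D(Y)={1,2,4} D(U)={2,5,6}: U {2,5,6}->{5,6}
So after all 4 constraints: D(U) = {5,6}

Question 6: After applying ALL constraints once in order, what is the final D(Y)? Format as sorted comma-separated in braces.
Constraint 1 (Y < X) on D(Y)={1,2,4,5,6} D(X)={2,4,5}: Y {1,2,4,5,6}->{1,2,4}
Constraint 2 (Y < U) on D(Y)={1,2,4} D(U)={2,5,6}: no change
Constraint 3 (Y != Z) on D(Y)={1,2,4} D(Z)={3,4,5,6}: no change
Constraint 4 (X + Y = U) on D(X)={2,4,5} D(Y)={1,2,4} D(U)={2,5,6}: U {2,5,6}->{5,6}
So after all 4 constraints: D(Y) = {1,2,4}

Answer: {1,2,4}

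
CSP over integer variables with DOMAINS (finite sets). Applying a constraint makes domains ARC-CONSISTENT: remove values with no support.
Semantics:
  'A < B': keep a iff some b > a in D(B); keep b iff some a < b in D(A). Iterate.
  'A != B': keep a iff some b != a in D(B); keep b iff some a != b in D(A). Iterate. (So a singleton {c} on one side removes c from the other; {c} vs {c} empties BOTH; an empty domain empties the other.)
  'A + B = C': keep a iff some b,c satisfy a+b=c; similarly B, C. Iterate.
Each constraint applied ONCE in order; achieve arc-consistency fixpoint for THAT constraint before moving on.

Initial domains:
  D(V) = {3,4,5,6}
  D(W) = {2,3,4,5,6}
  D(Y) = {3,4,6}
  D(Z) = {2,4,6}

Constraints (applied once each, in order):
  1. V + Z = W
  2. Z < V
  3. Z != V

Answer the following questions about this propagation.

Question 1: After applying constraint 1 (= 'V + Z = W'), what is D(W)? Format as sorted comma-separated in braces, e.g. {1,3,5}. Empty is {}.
Answer: {5,6}

Derivation:
Constraint 1 (V + Z = W) on D(V)={3,4,5,6} D(Z)={2,4,6} D(W)={2,3,4,5,6}: V {3,4,5,6}->{3,4}; Z {2,4,6}->{2}; W {2,3,4,5,6}->{5,6}
So after constraint 1: D(W) = {5,6}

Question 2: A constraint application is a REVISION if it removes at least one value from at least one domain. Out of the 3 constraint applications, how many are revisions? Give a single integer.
Answer: 1

Derivation:
Constraint 1 (V + Z = W) on D(V)={3,4,5,6} D(Z)={2,4,6} D(W)={2,3,4,5,6}: V {3,4,5,6}->{3,4}; Z {2,4,6}->{2}; W {2,3,4,5,6}->{5,6} => REVISION
Constraint 2 (Z < V) on D(Z)={2} D(V)={3,4}: no change => not a revision
Constraint 3 (Z != V) on D(Z)={2} D(V)={3,4}: no change => not a revision
Total revisions = 1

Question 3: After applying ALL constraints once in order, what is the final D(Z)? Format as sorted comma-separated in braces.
Answer: {2}

Derivation:
Constraint 1 (V + Z = W) on D(V)={3,4,5,6} D(Z)={2,4,6} D(W)={2,3,4,5,6}: V {3,4,5,6}->{3,4}; Z {2,4,6}->{2}; W {2,3,4,5,6}->{5,6}
Constraint 2 (Z < V) on D(Z)={2} D(V)={3,4}: no change
Constraint 3 (Z != V) on D(Z)={2} D(V)={3,4}: no change
So after all 3 constraints: D(Z) = {2}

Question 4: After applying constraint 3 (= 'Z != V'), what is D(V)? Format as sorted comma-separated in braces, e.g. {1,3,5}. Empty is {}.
Constraint 1 (V + Z = W) on D(V)={3,4,5,6} D(Z)={2,4,6} D(W)={2,3,4,5,6}: V {3,4,5,6}->{3,4}; Z {2,4,6}->{2}; W {2,3,4,5,6}->{5,6}
Constraint 2 (Z < V) on D(Z)={2} D(V)={3,4}: no change
Constraint 3 (Z != V) on D(Z)={2} D(V)={3,4}: no change
So after constraint 3: D(V) = {3,4}

Answer: {3,4}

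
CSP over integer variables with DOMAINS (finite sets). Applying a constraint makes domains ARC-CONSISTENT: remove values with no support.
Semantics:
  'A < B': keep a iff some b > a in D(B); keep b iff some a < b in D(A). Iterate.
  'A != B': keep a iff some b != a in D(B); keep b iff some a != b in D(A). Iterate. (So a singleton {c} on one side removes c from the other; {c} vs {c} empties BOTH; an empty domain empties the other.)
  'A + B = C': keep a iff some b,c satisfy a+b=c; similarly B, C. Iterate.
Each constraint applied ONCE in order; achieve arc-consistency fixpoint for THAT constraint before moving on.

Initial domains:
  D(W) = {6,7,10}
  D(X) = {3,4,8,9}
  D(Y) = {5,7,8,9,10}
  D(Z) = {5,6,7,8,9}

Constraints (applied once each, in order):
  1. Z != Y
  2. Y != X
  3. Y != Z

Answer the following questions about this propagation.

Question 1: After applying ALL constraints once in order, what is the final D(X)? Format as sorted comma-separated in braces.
Answer: {3,4,8,9}

Derivation:
Constraint 1 (Z != Y) on D(Z)={5,6,7,8,9} D(Y)={5,7,8,9,10}: no change
Constraint 2 (Y != X) on D(Y)={5,7,8,9,10} D(X)={3,4,8,9}: no change
Constraint 3 (Y != Z) on D(Y)={5,7,8,9,10} D(Z)={5,6,7,8,9}: no change
So after all 3 constraints: D(X) = {3,4,8,9}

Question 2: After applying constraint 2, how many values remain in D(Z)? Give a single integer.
Constraint 1 (Z != Y) on D(Z)={5,6,7,8,9} D(Y)={5,7,8,9,10}: no change
Constraint 2 (Y != X) on D(Y)={5,7,8,9,10} D(X)={3,4,8,9}: no change
So after constraint 2: D(Z)={5,6,7,8,9}, size = 5

Answer: 5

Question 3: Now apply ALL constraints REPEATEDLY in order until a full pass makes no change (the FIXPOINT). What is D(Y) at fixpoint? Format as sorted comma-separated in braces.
pass 0 (initial): D(Y)={5,7,8,9,10}
pass 1: no change
Fixpoint after 1 passes: D(Y) = {5,7,8,9,10}

Answer: {5,7,8,9,10}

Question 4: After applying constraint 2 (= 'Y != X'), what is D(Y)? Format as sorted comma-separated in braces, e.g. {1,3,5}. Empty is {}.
Constraint 1 (Z != Y) on D(Z)={5,6,7,8,9} D(Y)={5,7,8,9,10}: no change
Constraint 2 (Y != X) on D(Y)={5,7,8,9,10} D(X)={3,4,8,9}: no change
So after constraint 2: D(Y) = {5,7,8,9,10}

Answer: {5,7,8,9,10}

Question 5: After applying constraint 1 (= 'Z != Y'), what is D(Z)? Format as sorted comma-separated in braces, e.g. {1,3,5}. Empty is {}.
Constraint 1 (Z != Y) on D(Z)={5,6,7,8,9} D(Y)={5,7,8,9,10}: no change
So after constraint 1: D(Z) = {5,6,7,8,9}

Answer: {5,6,7,8,9}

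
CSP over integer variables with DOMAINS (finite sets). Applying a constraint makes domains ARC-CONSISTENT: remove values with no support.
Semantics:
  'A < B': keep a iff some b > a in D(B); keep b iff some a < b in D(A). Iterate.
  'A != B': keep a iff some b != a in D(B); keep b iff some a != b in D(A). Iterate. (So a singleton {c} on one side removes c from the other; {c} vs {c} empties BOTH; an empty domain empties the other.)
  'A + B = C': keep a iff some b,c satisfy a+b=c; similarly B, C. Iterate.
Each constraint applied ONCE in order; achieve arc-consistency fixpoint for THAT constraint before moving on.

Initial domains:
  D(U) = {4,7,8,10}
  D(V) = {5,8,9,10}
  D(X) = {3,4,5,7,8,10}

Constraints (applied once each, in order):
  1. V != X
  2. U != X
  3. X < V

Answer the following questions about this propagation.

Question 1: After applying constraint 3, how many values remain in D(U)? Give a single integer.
Answer: 4

Derivation:
Constraint 1 (V != X) on D(V)={5,8,9,10} D(X)={3,4,5,7,8,10}: no change
Constraint 2 (U != X) on D(U)={4,7,8,10} D(X)={3,4,5,7,8,10}: no change
Constraint 3 (X < V) on D(X)={3,4,5,7,8,10} D(V)={5,8,9,10}: X {3,4,5,7,8,10}->{3,4,5,7,8}
So after constraint 3: D(U)={4,7,8,10}, size = 4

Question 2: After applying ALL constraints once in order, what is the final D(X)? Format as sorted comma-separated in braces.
Constraint 1 (V != X) on D(V)={5,8,9,10} D(X)={3,4,5,7,8,10}: no change
Constraint 2 (U != X) on D(U)={4,7,8,10} D(X)={3,4,5,7,8,10}: no change
Constraint 3 (X < V) on D(X)={3,4,5,7,8,10} D(V)={5,8,9,10}: X {3,4,5,7,8,10}->{3,4,5,7,8}
So after all 3 constraints: D(X) = {3,4,5,7,8}

Answer: {3,4,5,7,8}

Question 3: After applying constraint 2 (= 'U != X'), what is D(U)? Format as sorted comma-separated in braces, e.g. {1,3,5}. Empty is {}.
Constraint 1 (V != X) on D(V)={5,8,9,10} D(X)={3,4,5,7,8,10}: no change
Constraint 2 (U != X) on D(U)={4,7,8,10} D(X)={3,4,5,7,8,10}: no change
So after constraint 2: D(U) = {4,7,8,10}

Answer: {4,7,8,10}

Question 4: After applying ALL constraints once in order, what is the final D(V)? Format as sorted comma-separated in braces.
Constraint 1 (V != X) on D(V)={5,8,9,10} D(X)={3,4,5,7,8,10}: no change
Constraint 2 (U != X) on D(U)={4,7,8,10} D(X)={3,4,5,7,8,10}: no change
Constraint 3 (X < V) on D(X)={3,4,5,7,8,10} D(V)={5,8,9,10}: X {3,4,5,7,8,10}->{3,4,5,7,8}
So after all 3 constraints: D(V) = {5,8,9,10}

Answer: {5,8,9,10}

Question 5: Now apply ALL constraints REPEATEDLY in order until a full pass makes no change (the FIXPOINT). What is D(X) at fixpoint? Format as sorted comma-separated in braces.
Answer: {3,4,5,7,8}

Derivation:
pass 0 (initial): D(X)={3,4,5,7,8,10}
pass 1: X {3,4,5,7,8,10}->{3,4,5,7,8}
pass 2: no change
Fixpoint after 2 passes: D(X) = {3,4,5,7,8}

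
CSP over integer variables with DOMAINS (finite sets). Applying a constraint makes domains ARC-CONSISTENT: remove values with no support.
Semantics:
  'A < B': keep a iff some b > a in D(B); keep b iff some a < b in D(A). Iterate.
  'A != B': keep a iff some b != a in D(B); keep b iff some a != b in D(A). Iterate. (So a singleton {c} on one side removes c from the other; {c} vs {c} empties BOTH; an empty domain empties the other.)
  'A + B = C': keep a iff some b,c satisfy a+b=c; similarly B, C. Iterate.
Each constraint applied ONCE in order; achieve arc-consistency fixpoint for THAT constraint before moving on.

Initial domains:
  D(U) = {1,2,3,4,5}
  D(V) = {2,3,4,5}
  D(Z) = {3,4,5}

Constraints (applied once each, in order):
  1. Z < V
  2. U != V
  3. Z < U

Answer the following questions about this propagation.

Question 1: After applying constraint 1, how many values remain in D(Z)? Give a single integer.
Answer: 2

Derivation:
Constraint 1 (Z < V) on D(Z)={3,4,5} D(V)={2,3,4,5}: Z {3,4,5}->{3,4}; V {2,3,4,5}->{4,5}
So after constraint 1: D(Z)={3,4}, size = 2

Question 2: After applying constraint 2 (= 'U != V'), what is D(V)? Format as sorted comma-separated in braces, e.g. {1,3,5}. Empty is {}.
Answer: {4,5}

Derivation:
Constraint 1 (Z < V) on D(Z)={3,4,5} D(V)={2,3,4,5}: Z {3,4,5}->{3,4}; V {2,3,4,5}->{4,5}
Constraint 2 (U != V) on D(U)={1,2,3,4,5} D(V)={4,5}: no change
So after constraint 2: D(V) = {4,5}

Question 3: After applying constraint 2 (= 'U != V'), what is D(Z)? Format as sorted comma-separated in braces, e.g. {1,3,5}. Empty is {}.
Answer: {3,4}

Derivation:
Constraint 1 (Z < V) on D(Z)={3,4,5} D(V)={2,3,4,5}: Z {3,4,5}->{3,4}; V {2,3,4,5}->{4,5}
Constraint 2 (U != V) on D(U)={1,2,3,4,5} D(V)={4,5}: no change
So after constraint 2: D(Z) = {3,4}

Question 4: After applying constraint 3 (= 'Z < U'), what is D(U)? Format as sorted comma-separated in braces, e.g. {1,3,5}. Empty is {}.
Constraint 1 (Z < V) on D(Z)={3,4,5} D(V)={2,3,4,5}: Z {3,4,5}->{3,4}; V {2,3,4,5}->{4,5}
Constraint 2 (U != V) on D(U)={1,2,3,4,5} D(V)={4,5}: no change
Constraint 3 (Z < U) on D(Z)={3,4} D(U)={1,2,3,4,5}: U {1,2,3,4,5}->{4,5}
So after constraint 3: D(U) = {4,5}

Answer: {4,5}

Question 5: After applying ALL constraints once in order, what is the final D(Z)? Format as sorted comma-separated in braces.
Answer: {3,4}

Derivation:
Constraint 1 (Z < V) on D(Z)={3,4,5} D(V)={2,3,4,5}: Z {3,4,5}->{3,4}; V {2,3,4,5}->{4,5}
Constraint 2 (U != V) on D(U)={1,2,3,4,5} D(V)={4,5}: no change
Constraint 3 (Z < U) on D(Z)={3,4} D(U)={1,2,3,4,5}: U {1,2,3,4,5}->{4,5}
So after all 3 constraints: D(Z) = {3,4}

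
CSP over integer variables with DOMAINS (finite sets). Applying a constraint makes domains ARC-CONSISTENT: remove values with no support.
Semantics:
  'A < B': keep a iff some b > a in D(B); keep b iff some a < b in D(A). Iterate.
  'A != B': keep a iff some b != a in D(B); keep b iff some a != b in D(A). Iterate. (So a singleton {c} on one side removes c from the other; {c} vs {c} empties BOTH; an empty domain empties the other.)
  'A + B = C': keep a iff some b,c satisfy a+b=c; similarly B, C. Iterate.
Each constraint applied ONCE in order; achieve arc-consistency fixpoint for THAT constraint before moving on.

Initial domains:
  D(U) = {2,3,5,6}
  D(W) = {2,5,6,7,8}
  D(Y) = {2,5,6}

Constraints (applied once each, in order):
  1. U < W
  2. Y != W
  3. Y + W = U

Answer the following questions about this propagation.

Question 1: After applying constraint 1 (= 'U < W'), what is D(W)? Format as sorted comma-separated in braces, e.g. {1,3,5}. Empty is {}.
Answer: {5,6,7,8}

Derivation:
Constraint 1 (U < W) on D(U)={2,3,5,6} D(W)={2,5,6,7,8}: W {2,5,6,7,8}->{5,6,7,8}
So after constraint 1: D(W) = {5,6,7,8}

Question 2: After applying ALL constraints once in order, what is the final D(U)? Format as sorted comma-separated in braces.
Constraint 1 (U < W) on D(U)={2,3,5,6} D(W)={2,5,6,7,8}: W {2,5,6,7,8}->{5,6,7,8}
Constraint 2 (Y != W) on D(Y)={2,5,6} D(W)={5,6,7,8}: no change
Constraint 3 (Y + W = U) on D(Y)={2,5,6} D(W)={5,6,7,8} D(U)={2,3,5,6}: Y {2,5,6}->{}; W {5,6,7,8}->{}; U {2,3,5,6}->{}
So after all 3 constraints: D(U) = {}

Answer: {}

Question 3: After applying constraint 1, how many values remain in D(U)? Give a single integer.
Answer: 4

Derivation:
Constraint 1 (U < W) on D(U)={2,3,5,6} D(W)={2,5,6,7,8}: W {2,5,6,7,8}->{5,6,7,8}
So after constraint 1: D(U)={2,3,5,6}, size = 4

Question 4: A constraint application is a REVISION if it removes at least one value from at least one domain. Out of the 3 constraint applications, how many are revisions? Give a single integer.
Answer: 2

Derivation:
Constraint 1 (U < W) on D(U)={2,3,5,6} D(W)={2,5,6,7,8}: W {2,5,6,7,8}->{5,6,7,8} => REVISION
Constraint 2 (Y != W) on D(Y)={2,5,6} D(W)={5,6,7,8}: no change => not a revision
Constraint 3 (Y + W = U) on D(Y)={2,5,6} D(W)={5,6,7,8} D(U)={2,3,5,6}: Y {2,5,6}->{}; W {5,6,7,8}->{}; U {2,3,5,6}->{} => REVISION
Total revisions = 2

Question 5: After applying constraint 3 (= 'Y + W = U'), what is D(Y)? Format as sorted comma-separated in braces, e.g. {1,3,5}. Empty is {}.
Constraint 1 (U < W) on D(U)={2,3,5,6} D(W)={2,5,6,7,8}: W {2,5,6,7,8}->{5,6,7,8}
Constraint 2 (Y != W) on D(Y)={2,5,6} D(W)={5,6,7,8}: no change
Constraint 3 (Y + W = U) on D(Y)={2,5,6} D(W)={5,6,7,8} D(U)={2,3,5,6}: Y {2,5,6}->{}; W {5,6,7,8}->{}; U {2,3,5,6}->{}
So after constraint 3: D(Y) = {}

Answer: {}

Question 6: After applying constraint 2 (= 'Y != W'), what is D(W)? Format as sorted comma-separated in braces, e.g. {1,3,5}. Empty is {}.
Constraint 1 (U < W) on D(U)={2,3,5,6} D(W)={2,5,6,7,8}: W {2,5,6,7,8}->{5,6,7,8}
Constraint 2 (Y != W) on D(Y)={2,5,6} D(W)={5,6,7,8}: no change
So after constraint 2: D(W) = {5,6,7,8}

Answer: {5,6,7,8}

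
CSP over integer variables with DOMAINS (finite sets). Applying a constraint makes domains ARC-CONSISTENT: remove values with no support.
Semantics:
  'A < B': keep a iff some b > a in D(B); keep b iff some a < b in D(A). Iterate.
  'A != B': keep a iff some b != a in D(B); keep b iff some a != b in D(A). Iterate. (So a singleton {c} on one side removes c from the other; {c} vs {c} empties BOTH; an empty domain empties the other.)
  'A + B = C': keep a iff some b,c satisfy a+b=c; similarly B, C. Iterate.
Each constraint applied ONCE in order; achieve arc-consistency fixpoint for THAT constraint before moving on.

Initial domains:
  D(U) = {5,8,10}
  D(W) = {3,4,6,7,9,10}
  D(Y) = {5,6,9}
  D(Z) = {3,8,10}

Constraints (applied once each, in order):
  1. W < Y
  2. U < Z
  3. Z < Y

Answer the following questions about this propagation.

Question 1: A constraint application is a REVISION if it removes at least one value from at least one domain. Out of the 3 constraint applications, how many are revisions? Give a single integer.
Answer: 3

Derivation:
Constraint 1 (W < Y) on D(W)={3,4,6,7,9,10} D(Y)={5,6,9}: W {3,4,6,7,9,10}->{3,4,6,7} => REVISION
Constraint 2 (U < Z) on D(U)={5,8,10} D(Z)={3,8,10}: U {5,8,10}->{5,8}; Z {3,8,10}->{8,10} => REVISION
Constraint 3 (Z < Y) on D(Z)={8,10} D(Y)={5,6,9}: Z {8,10}->{8}; Y {5,6,9}->{9} => REVISION
Total revisions = 3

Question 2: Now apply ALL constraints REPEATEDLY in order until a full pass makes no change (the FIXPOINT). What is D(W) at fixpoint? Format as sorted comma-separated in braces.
pass 0 (initial): D(W)={3,4,6,7,9,10}
pass 1: U {5,8,10}->{5,8}; W {3,4,6,7,9,10}->{3,4,6,7}; Y {5,6,9}->{9}; Z {3,8,10}->{8}
pass 2: U {5,8}->{5}
pass 3: no change
Fixpoint after 3 passes: D(W) = {3,4,6,7}

Answer: {3,4,6,7}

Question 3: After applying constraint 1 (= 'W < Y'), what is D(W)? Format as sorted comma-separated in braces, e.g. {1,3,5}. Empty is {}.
Constraint 1 (W < Y) on D(W)={3,4,6,7,9,10} D(Y)={5,6,9}: W {3,4,6,7,9,10}->{3,4,6,7}
So after constraint 1: D(W) = {3,4,6,7}

Answer: {3,4,6,7}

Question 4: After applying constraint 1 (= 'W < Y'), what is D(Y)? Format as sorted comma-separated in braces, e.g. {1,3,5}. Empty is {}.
Answer: {5,6,9}

Derivation:
Constraint 1 (W < Y) on D(W)={3,4,6,7,9,10} D(Y)={5,6,9}: W {3,4,6,7,9,10}->{3,4,6,7}
So after constraint 1: D(Y) = {5,6,9}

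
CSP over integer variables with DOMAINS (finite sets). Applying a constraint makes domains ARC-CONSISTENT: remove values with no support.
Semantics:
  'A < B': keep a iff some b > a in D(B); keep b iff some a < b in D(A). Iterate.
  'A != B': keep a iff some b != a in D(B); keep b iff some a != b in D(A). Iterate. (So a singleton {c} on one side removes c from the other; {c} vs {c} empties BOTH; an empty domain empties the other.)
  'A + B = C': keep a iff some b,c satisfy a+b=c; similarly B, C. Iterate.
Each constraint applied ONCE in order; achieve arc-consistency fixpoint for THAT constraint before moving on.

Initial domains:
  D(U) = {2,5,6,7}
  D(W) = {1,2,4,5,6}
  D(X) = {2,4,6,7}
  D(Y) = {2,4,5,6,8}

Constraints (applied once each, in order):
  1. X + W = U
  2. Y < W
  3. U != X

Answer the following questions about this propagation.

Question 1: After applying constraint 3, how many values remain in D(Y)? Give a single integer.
Answer: 2

Derivation:
Constraint 1 (X + W = U) on D(X)={2,4,6,7} D(W)={1,2,4,5,6} D(U)={2,5,6,7}: X {2,4,6,7}->{2,4,6}; W {1,2,4,5,6}->{1,2,4,5}; U {2,5,6,7}->{5,6,7}
Constraint 2 (Y < W) on D(Y)={2,4,5,6,8} D(W)={1,2,4,5}: Y {2,4,5,6,8}->{2,4}; W {1,2,4,5}->{4,5}
Constraint 3 (U != X) on D(U)={5,6,7} D(X)={2,4,6}: no change
So after constraint 3: D(Y)={2,4}, size = 2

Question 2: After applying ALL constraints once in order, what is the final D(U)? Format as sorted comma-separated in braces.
Answer: {5,6,7}

Derivation:
Constraint 1 (X + W = U) on D(X)={2,4,6,7} D(W)={1,2,4,5,6} D(U)={2,5,6,7}: X {2,4,6,7}->{2,4,6}; W {1,2,4,5,6}->{1,2,4,5}; U {2,5,6,7}->{5,6,7}
Constraint 2 (Y < W) on D(Y)={2,4,5,6,8} D(W)={1,2,4,5}: Y {2,4,5,6,8}->{2,4}; W {1,2,4,5}->{4,5}
Constraint 3 (U != X) on D(U)={5,6,7} D(X)={2,4,6}: no change
So after all 3 constraints: D(U) = {5,6,7}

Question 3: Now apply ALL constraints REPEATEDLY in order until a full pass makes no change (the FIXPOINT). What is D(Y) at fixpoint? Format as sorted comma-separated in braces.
pass 0 (initial): D(Y)={2,4,5,6,8}
pass 1: U {2,5,6,7}->{5,6,7}; W {1,2,4,5,6}->{4,5}; X {2,4,6,7}->{2,4,6}; Y {2,4,5,6,8}->{2,4}
pass 2: U {5,6,7}->{6,7}; X {2,4,6}->{2}
pass 3: no change
Fixpoint after 3 passes: D(Y) = {2,4}

Answer: {2,4}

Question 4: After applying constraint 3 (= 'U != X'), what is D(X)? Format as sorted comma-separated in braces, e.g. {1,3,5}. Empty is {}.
Answer: {2,4,6}

Derivation:
Constraint 1 (X + W = U) on D(X)={2,4,6,7} D(W)={1,2,4,5,6} D(U)={2,5,6,7}: X {2,4,6,7}->{2,4,6}; W {1,2,4,5,6}->{1,2,4,5}; U {2,5,6,7}->{5,6,7}
Constraint 2 (Y < W) on D(Y)={2,4,5,6,8} D(W)={1,2,4,5}: Y {2,4,5,6,8}->{2,4}; W {1,2,4,5}->{4,5}
Constraint 3 (U != X) on D(U)={5,6,7} D(X)={2,4,6}: no change
So after constraint 3: D(X) = {2,4,6}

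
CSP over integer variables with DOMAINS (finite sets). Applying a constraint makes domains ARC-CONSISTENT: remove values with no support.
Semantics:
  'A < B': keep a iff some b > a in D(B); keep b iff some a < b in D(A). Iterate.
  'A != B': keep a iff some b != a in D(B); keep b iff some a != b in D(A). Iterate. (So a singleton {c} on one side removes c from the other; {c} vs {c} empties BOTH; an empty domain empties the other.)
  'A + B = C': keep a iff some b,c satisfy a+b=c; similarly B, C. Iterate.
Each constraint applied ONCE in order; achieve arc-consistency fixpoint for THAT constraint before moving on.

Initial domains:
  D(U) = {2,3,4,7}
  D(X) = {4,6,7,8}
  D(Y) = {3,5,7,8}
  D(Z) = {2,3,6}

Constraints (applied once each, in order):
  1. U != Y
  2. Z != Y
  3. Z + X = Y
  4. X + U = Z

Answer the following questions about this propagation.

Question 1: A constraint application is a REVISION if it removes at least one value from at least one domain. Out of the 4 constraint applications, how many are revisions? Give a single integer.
Answer: 2

Derivation:
Constraint 1 (U != Y) on D(U)={2,3,4,7} D(Y)={3,5,7,8}: no change => not a revision
Constraint 2 (Z != Y) on D(Z)={2,3,6} D(Y)={3,5,7,8}: no change => not a revision
Constraint 3 (Z + X = Y) on D(Z)={2,3,6} D(X)={4,6,7,8} D(Y)={3,5,7,8}: Z {2,3,6}->{2,3}; X {4,6,7,8}->{4,6}; Y {3,5,7,8}->{7,8} => REVISION
Constraint 4 (X + U = Z) on D(X)={4,6} D(U)={2,3,4,7} D(Z)={2,3}: X {4,6}->{}; U {2,3,4,7}->{}; Z {2,3}->{} => REVISION
Total revisions = 2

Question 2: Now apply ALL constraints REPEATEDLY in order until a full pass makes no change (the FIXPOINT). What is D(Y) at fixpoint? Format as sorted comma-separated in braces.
pass 0 (initial): D(Y)={3,5,7,8}
pass 1: U {2,3,4,7}->{}; X {4,6,7,8}->{}; Y {3,5,7,8}->{7,8}; Z {2,3,6}->{}
pass 2: Y {7,8}->{}
pass 3: no change
Fixpoint after 3 passes: D(Y) = {}

Answer: {}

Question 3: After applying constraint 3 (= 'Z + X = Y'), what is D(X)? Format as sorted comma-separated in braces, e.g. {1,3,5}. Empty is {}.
Constraint 1 (U != Y) on D(U)={2,3,4,7} D(Y)={3,5,7,8}: no change
Constraint 2 (Z != Y) on D(Z)={2,3,6} D(Y)={3,5,7,8}: no change
Constraint 3 (Z + X = Y) on D(Z)={2,3,6} D(X)={4,6,7,8} D(Y)={3,5,7,8}: Z {2,3,6}->{2,3}; X {4,6,7,8}->{4,6}; Y {3,5,7,8}->{7,8}
So after constraint 3: D(X) = {4,6}

Answer: {4,6}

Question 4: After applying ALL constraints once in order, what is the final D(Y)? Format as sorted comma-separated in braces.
Answer: {7,8}

Derivation:
Constraint 1 (U != Y) on D(U)={2,3,4,7} D(Y)={3,5,7,8}: no change
Constraint 2 (Z != Y) on D(Z)={2,3,6} D(Y)={3,5,7,8}: no change
Constraint 3 (Z + X = Y) on D(Z)={2,3,6} D(X)={4,6,7,8} D(Y)={3,5,7,8}: Z {2,3,6}->{2,3}; X {4,6,7,8}->{4,6}; Y {3,5,7,8}->{7,8}
Constraint 4 (X + U = Z) on D(X)={4,6} D(U)={2,3,4,7} D(Z)={2,3}: X {4,6}->{}; U {2,3,4,7}->{}; Z {2,3}->{}
So after all 4 constraints: D(Y) = {7,8}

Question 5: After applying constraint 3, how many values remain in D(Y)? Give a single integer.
Answer: 2

Derivation:
Constraint 1 (U != Y) on D(U)={2,3,4,7} D(Y)={3,5,7,8}: no change
Constraint 2 (Z != Y) on D(Z)={2,3,6} D(Y)={3,5,7,8}: no change
Constraint 3 (Z + X = Y) on D(Z)={2,3,6} D(X)={4,6,7,8} D(Y)={3,5,7,8}: Z {2,3,6}->{2,3}; X {4,6,7,8}->{4,6}; Y {3,5,7,8}->{7,8}
So after constraint 3: D(Y)={7,8}, size = 2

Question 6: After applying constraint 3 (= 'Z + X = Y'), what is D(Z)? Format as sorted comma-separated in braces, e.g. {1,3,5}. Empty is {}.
Answer: {2,3}

Derivation:
Constraint 1 (U != Y) on D(U)={2,3,4,7} D(Y)={3,5,7,8}: no change
Constraint 2 (Z != Y) on D(Z)={2,3,6} D(Y)={3,5,7,8}: no change
Constraint 3 (Z + X = Y) on D(Z)={2,3,6} D(X)={4,6,7,8} D(Y)={3,5,7,8}: Z {2,3,6}->{2,3}; X {4,6,7,8}->{4,6}; Y {3,5,7,8}->{7,8}
So after constraint 3: D(Z) = {2,3}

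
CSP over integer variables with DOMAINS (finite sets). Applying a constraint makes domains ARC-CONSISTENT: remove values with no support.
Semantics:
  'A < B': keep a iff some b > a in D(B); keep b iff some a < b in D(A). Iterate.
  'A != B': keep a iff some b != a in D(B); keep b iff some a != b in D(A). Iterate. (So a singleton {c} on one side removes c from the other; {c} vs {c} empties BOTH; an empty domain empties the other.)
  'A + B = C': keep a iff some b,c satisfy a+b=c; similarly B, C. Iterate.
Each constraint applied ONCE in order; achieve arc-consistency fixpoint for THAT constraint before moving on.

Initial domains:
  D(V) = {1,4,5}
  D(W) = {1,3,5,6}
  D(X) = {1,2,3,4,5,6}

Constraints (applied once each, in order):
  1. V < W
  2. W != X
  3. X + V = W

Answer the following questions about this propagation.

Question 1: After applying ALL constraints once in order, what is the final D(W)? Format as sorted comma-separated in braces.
Constraint 1 (V < W) on D(V)={1,4,5} D(W)={1,3,5,6}: W {1,3,5,6}->{3,5,6}
Constraint 2 (W != X) on D(W)={3,5,6} D(X)={1,2,3,4,5,6}: no change
Constraint 3 (X + V = W) on D(X)={1,2,3,4,5,6} D(V)={1,4,5} D(W)={3,5,6}: X {1,2,3,4,5,6}->{1,2,4,5}
So after all 3 constraints: D(W) = {3,5,6}

Answer: {3,5,6}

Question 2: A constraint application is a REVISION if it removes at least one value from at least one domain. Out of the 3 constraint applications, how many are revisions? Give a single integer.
Answer: 2

Derivation:
Constraint 1 (V < W) on D(V)={1,4,5} D(W)={1,3,5,6}: W {1,3,5,6}->{3,5,6} => REVISION
Constraint 2 (W != X) on D(W)={3,5,6} D(X)={1,2,3,4,5,6}: no change => not a revision
Constraint 3 (X + V = W) on D(X)={1,2,3,4,5,6} D(V)={1,4,5} D(W)={3,5,6}: X {1,2,3,4,5,6}->{1,2,4,5} => REVISION
Total revisions = 2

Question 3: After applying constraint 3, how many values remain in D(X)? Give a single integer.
Answer: 4

Derivation:
Constraint 1 (V < W) on D(V)={1,4,5} D(W)={1,3,5,6}: W {1,3,5,6}->{3,5,6}
Constraint 2 (W != X) on D(W)={3,5,6} D(X)={1,2,3,4,5,6}: no change
Constraint 3 (X + V = W) on D(X)={1,2,3,4,5,6} D(V)={1,4,5} D(W)={3,5,6}: X {1,2,3,4,5,6}->{1,2,4,5}
So after constraint 3: D(X)={1,2,4,5}, size = 4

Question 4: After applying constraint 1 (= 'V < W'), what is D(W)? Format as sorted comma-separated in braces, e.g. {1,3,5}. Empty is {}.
Answer: {3,5,6}

Derivation:
Constraint 1 (V < W) on D(V)={1,4,5} D(W)={1,3,5,6}: W {1,3,5,6}->{3,5,6}
So after constraint 1: D(W) = {3,5,6}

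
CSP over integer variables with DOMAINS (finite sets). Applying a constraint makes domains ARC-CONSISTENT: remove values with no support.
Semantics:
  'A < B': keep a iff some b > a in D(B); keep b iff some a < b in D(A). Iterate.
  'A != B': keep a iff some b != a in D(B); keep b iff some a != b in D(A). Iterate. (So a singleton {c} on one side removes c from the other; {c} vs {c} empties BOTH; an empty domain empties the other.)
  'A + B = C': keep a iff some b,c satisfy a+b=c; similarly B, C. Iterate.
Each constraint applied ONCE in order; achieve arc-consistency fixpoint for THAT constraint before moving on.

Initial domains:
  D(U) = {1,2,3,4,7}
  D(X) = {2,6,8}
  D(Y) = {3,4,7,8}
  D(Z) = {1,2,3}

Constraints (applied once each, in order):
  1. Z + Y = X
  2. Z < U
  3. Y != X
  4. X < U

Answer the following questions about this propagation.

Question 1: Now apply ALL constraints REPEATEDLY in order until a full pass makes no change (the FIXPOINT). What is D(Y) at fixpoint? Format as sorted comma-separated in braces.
Answer: {3,4}

Derivation:
pass 0 (initial): D(Y)={3,4,7,8}
pass 1: U {1,2,3,4,7}->{7}; X {2,6,8}->{6}; Y {3,4,7,8}->{3,4,7}
pass 2: Y {3,4,7}->{3,4}; Z {1,2,3}->{2,3}
pass 3: no change
Fixpoint after 3 passes: D(Y) = {3,4}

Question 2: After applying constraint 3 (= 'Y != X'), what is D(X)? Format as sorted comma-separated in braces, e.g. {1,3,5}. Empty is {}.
Answer: {6,8}

Derivation:
Constraint 1 (Z + Y = X) on D(Z)={1,2,3} D(Y)={3,4,7,8} D(X)={2,6,8}: Y {3,4,7,8}->{3,4,7}; X {2,6,8}->{6,8}
Constraint 2 (Z < U) on D(Z)={1,2,3} D(U)={1,2,3,4,7}: U {1,2,3,4,7}->{2,3,4,7}
Constraint 3 (Y != X) on D(Y)={3,4,7} D(X)={6,8}: no change
So after constraint 3: D(X) = {6,8}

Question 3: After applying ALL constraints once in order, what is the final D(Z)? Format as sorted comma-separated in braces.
Answer: {1,2,3}

Derivation:
Constraint 1 (Z + Y = X) on D(Z)={1,2,3} D(Y)={3,4,7,8} D(X)={2,6,8}: Y {3,4,7,8}->{3,4,7}; X {2,6,8}->{6,8}
Constraint 2 (Z < U) on D(Z)={1,2,3} D(U)={1,2,3,4,7}: U {1,2,3,4,7}->{2,3,4,7}
Constraint 3 (Y != X) on D(Y)={3,4,7} D(X)={6,8}: no change
Constraint 4 (X < U) on D(X)={6,8} D(U)={2,3,4,7}: X {6,8}->{6}; U {2,3,4,7}->{7}
So after all 4 constraints: D(Z) = {1,2,3}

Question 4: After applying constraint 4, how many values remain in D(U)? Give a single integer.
Answer: 1

Derivation:
Constraint 1 (Z + Y = X) on D(Z)={1,2,3} D(Y)={3,4,7,8} D(X)={2,6,8}: Y {3,4,7,8}->{3,4,7}; X {2,6,8}->{6,8}
Constraint 2 (Z < U) on D(Z)={1,2,3} D(U)={1,2,3,4,7}: U {1,2,3,4,7}->{2,3,4,7}
Constraint 3 (Y != X) on D(Y)={3,4,7} D(X)={6,8}: no change
Constraint 4 (X < U) on D(X)={6,8} D(U)={2,3,4,7}: X {6,8}->{6}; U {2,3,4,7}->{7}
So after constraint 4: D(U)={7}, size = 1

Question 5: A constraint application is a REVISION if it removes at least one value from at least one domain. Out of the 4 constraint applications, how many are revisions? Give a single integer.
Constraint 1 (Z + Y = X) on D(Z)={1,2,3} D(Y)={3,4,7,8} D(X)={2,6,8}: Y {3,4,7,8}->{3,4,7}; X {2,6,8}->{6,8} => REVISION
Constraint 2 (Z < U) on D(Z)={1,2,3} D(U)={1,2,3,4,7}: U {1,2,3,4,7}->{2,3,4,7} => REVISION
Constraint 3 (Y != X) on D(Y)={3,4,7} D(X)={6,8}: no change => not a revision
Constraint 4 (X < U) on D(X)={6,8} D(U)={2,3,4,7}: X {6,8}->{6}; U {2,3,4,7}->{7} => REVISION
Total revisions = 3

Answer: 3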